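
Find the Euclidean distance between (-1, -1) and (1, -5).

√(Σ(x_i - y_i)²) = √((-1 - 1)² + (-1 - (-5))²)
= √((-2)² + 4²) = √(4 + 16) = √20 ≈ 4.4721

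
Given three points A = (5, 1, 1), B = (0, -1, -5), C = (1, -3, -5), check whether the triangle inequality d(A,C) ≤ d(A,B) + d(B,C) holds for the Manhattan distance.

d(A,B) = 5 + 2 + 6 = 13, d(B,C) = 1 + 2 + 0 = 3, d(A,C) = 4 + 4 + 6 = 14.
d(A,C) = 14 ≤ 13 + 3 = 16. Triangle inequality is satisfied.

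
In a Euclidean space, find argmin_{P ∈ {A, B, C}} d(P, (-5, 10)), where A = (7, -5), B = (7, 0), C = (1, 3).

Distances: d(A) ≈ 19.2094, d(B) ≈ 15.6205, d(C) ≈ 9.2195. Nearest: C = (1, 3) with distance 9.2195.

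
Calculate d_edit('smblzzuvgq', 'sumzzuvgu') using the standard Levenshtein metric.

Let D[i][j] be the edit distance between the first i characters of 'smblzzuvgq' and the first j characters of 'sumzzuvgu', with D[i][0] = i, D[0][j] = j, and D[i][j] = D[i-1][j-1] if the characters match, else 1 + min(D[i-1][j], D[i][j-1], D[i-1][j-1]). Filling the table (rows: prefixes of 'smblzzuvgq', columns: prefixes of 'sumzzuvgu'):
     ε  s  u  m  z  z  u  v  g  u
  ε  0  1  2  3  4  5  6  7  8  9
  s  1  0  1  2  3  4  5  6  7  8
  m  2  1  1  1  2  3  4  5  6  7
  b  3  2  2  2  2  3  4  5  6  7
  l  4  3  3  3  3  3  4  5  6  7
  z  5  4  4  4  3  3  4  5  6  7
  z  6  5  5  5  4  3  4  5  6  7
  u  7  6  5  6  5  4  3  4  5  6
  v  8  7  6  6  6  5  4  3  4  5
  g  9  8  7  7  7  6  5  4  3  4
  q 10  9  8  8  8  7  6  5  4  4
The bottom-right entry gives D[10][9] = 4, so no sequence of fewer than 4 edits works. Backtracking through the table gives one optimal edit sequence (4 edits):
  smblzzuvgq → sblzzuvgq (del m @2)
  sblzzuvgq → sulzzuvgq (sub b→u @2)
  sulzzuvgq → sumzzuvgq (sub l→m @3)
  sumzzuvgq → sumzzuvgu (sub q→u @9)
Edit distance = 4.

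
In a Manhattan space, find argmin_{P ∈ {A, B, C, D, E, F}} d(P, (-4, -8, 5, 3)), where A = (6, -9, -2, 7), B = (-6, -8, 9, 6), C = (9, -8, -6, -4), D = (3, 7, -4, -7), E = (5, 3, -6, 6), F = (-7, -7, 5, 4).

Distances: d(A) = 22, d(B) = 9, d(C) = 31, d(D) = 41, d(E) = 34, d(F) = 5. Nearest: F = (-7, -7, 5, 4) with distance 5.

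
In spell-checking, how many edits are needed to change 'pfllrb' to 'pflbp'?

Let D[i][j] be the edit distance between the first i characters of 'pfllrb' and the first j characters of 'pflbp', with D[i][0] = i, D[0][j] = j, and D[i][j] = D[i-1][j-1] if the characters match, else 1 + min(D[i-1][j], D[i][j-1], D[i-1][j-1]). Filling the table (rows: prefixes of 'pfllrb', columns: prefixes of 'pflbp'):
     ε  p  f  l  b  p
  ε  0  1  2  3  4  5
  p  1  0  1  2  3  4
  f  2  1  0  1  2  3
  l  3  2  1  0  1  2
  l  4  3  2  1  1  2
  r  5  4  3  2  2  2
  b  6  5  4  3  2  3
The bottom-right entry gives D[6][5] = 3, so no sequence of fewer than 3 edits works. Backtracking through the table gives one optimal edit sequence (3 edits):
  pfllrb → pflrb (del l @3)
  pflrb → pflbb (sub r→b @4)
  pflbb → pflbp (sub b→p @5)
Edit distance = 3.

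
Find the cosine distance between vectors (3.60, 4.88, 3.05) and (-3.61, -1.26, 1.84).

With u = (3.60, 4.88, 3.05), v = (-3.61, -1.26, 1.84):
u·v = 3.6·(-3.61) + 4.88·(-1.26) + 3.05·1.84 = (-12.996) + (-6.1488) + 5.612 = -13.5328.
|u| = √(3.6² + 4.88² + 3.05²) = √(12.96 + 23.8144 + 9.3025) = √46.0769, |v| = √((-3.61)² + (-1.26)² + 1.84²) = √(13.0321 + 1.5876 + 3.3856) = √18.0053.
cos θ = (u·v)/(|u||v|) = -13.5328/(√46.0769·√18.0053) ≈ -0.4698
Cosine distance = 1 - cos θ ≈ 1 - (-0.4698) = 1.4698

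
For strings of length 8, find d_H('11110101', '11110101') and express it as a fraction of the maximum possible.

Differing positions: none. Hamming distance = 0. The maximum possible Hamming distance for length-8 strings is 8, so d_H/8 = 0/8 = 0.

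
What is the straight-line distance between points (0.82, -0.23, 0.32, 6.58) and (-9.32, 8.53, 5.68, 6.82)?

√(Σ(x_i - y_i)²) = √((0.82 - (-9.32))² + (-0.23 - 8.53)² + (0.32 - 5.68)² + (6.58 - 6.82)²)
= √(10.14² + (-8.76)² + (-5.36)² + (-0.24)²) = √(102.8196 + 76.7376 + 28.7296 + 0.0576) = √208.3444 ≈ 14.4341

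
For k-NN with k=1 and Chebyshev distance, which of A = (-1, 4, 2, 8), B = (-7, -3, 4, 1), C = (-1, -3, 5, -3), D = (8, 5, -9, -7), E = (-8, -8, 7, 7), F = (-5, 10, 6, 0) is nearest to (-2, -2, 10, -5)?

Distances: d(A) = 13, d(B) = 6, d(C) = 5, d(D) = 19, d(E) = 12, d(F) = 12. Nearest: C = (-1, -3, 5, -3) with distance 5.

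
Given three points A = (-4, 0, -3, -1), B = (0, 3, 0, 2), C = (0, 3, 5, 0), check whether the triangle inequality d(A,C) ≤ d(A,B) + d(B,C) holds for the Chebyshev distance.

d(A,B) = max(4, 3, 3, 3) = 4, d(B,C) = max(0, 0, 5, 2) = 5, d(A,C) = max(4, 3, 8, 1) = 8.
d(A,C) = 8 ≤ 4 + 5 = 9. Triangle inequality is satisfied.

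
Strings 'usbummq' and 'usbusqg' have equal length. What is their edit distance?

Let D[i][j] be the edit distance between the first i characters of 'usbummq' and the first j characters of 'usbusqg', with D[i][0] = i, D[0][j] = j, and D[i][j] = D[i-1][j-1] if the characters match, else 1 + min(D[i-1][j], D[i][j-1], D[i-1][j-1]). Filling the table (rows: prefixes of 'usbummq', columns: prefixes of 'usbusqg'):
     ε  u  s  b  u  s  q  g
  ε  0  1  2  3  4  5  6  7
  u  1  0  1  2  3  4  5  6
  s  2  1  0  1  2  3  4  5
  b  3  2  1  0  1  2  3  4
  u  4  3  2  1  0  1  2  3
  m  5  4  3  2  1  1  2  3
  m  6  5  4  3  2  2  2  3
  q  7  6  5  4  3  3  2  3
The bottom-right entry gives D[7][7] = 3, so no sequence of fewer than 3 edits works. Backtracking through the table gives one optimal edit sequence (3 edits):
  usbummq → usbusmq (sub m→s @5)
  usbusmq → usbusqq (sub m→q @6)
  usbusqq → usbusqg (sub q→g @7)
Edit distance = 3.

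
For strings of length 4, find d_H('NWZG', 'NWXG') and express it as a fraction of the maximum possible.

Differing positions: 3. Hamming distance = 1. The maximum possible Hamming distance for length-4 strings is 4, so d_H/4 = 1/4 = 0.25.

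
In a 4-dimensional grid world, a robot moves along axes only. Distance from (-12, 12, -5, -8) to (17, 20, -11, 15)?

Σ|x_i - y_i| = |-12 - 17| + |12 - 20| + |-5 - (-11)| + |-8 - 15| = 29 + 8 + 6 + 23 = 66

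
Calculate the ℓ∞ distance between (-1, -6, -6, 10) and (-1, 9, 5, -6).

max(|x_i - y_i|) = max(|-1 - (-1)|, |-6 - 9|, |-6 - 5|, |10 - (-6)|) = max(0, 15, 11, 16) = 16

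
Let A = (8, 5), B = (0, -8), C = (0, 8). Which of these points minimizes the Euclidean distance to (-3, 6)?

Distances: d(A) ≈ 11.0454, d(B) ≈ 14.3178, d(C) ≈ 3.6056. Nearest: C = (0, 8) with distance 3.6056.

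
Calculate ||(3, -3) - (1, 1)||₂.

√(Σ(x_i - y_i)²) = √((3 - 1)² + (-3 - 1)²)
= √(2² + (-4)²) = √(4 + 16) = √20 ≈ 4.4721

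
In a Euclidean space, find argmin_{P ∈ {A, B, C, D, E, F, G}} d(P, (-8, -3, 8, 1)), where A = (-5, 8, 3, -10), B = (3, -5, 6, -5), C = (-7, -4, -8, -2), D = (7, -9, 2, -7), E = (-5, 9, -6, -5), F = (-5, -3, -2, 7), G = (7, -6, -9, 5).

Distances: d(A) ≈ 16.6132, d(B) ≈ 12.8452, d(C) ≈ 16.3401, d(D) = 19, d(E) ≈ 19.6214, d(F) ≈ 12.0416, d(G) ≈ 23.2164. Nearest: F = (-5, -3, -2, 7) with distance 12.0416.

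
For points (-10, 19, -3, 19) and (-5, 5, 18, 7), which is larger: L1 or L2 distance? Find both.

L1 = |-10 - (-5)| + |19 - 5| + |-3 - 18| + |19 - 7| = 5 + 14 + 21 + 12 = 52
L2 = √(5² + 14² + 21² + 12²) = √806 ≈ 28.3901
L1 ≥ L2 always (equality iff movement is along one axis); L1 > L2 here.
Ratio L1/L2 = 52/√806 ≈ 1.8316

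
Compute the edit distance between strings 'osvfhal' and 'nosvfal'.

Let D[i][j] be the edit distance between the first i characters of 'osvfhal' and the first j characters of 'nosvfal', with D[i][0] = i, D[0][j] = j, and D[i][j] = D[i-1][j-1] if the characters match, else 1 + min(D[i-1][j], D[i][j-1], D[i-1][j-1]). Filling the table (rows: prefixes of 'osvfhal', columns: prefixes of 'nosvfal'):
     ε  n  o  s  v  f  a  l
  ε  0  1  2  3  4  5  6  7
  o  1  1  1  2  3  4  5  6
  s  2  2  2  1  2  3  4  5
  v  3  3  3  2  1  2  3  4
  f  4  4  4  3  2  1  2  3
  h  5  5  5  4  3  2  2  3
  a  6  6  6  5  4  3  2  3
  l  7  7  7  6  5  4  3  2
The bottom-right entry gives D[7][7] = 2, so no sequence of fewer than 2 edits works. Backtracking through the table gives one optimal edit sequence (2 edits):
  osvfhal → nosvfhal (ins n @1)
  nosvfhal → nosvfal (del h @6)
Edit distance = 2.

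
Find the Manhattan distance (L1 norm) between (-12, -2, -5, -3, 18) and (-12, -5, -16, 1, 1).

Σ|x_i - y_i| = |-12 - (-12)| + |-2 - (-5)| + |-5 - (-16)| + |-3 - 1| + |18 - 1| = 0 + 3 + 11 + 4 + 17 = 35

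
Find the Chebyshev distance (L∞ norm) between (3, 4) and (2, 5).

max(|x_i - y_i|) = max(|3 - 2|, |4 - 5|) = max(1, 1) = 1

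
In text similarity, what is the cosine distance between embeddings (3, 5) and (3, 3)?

With u = (3, 5), v = (3, 3):
u·v = 3·3 + 5·3 = 9 + 15 = 24.
|u| = √(3² + 5²) = √34, |v| = √(3² + 3²) = √18, so |u||v| = √(34·18) = √612.
cos θ = (u·v)/(|u||v|) = 24/√612 ≈ 0.9701
Cosine distance = 1 - cos θ ≈ 1 - 0.9701 = 0.0299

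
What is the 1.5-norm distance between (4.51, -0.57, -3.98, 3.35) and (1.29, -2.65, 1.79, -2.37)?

(Σ|x_i - y_i|^1.5)^(1/1.5) = (|4.51 - 1.29|^1.5 + |-0.57 - (-2.65)|^1.5 + |-3.98 - 1.79|^1.5 + |3.35 - (-2.37)|^1.5)^(1/1.5)
= (3.22^1.5 + 2.08^1.5 + 5.77^1.5 + 5.72^1.5)^(1/1.5) ≈ (5.7781 + 2.9998 + 13.86 + 13.6803)^(1/1.5) = (36.3182)^(1/1.5) ≈ 10.9669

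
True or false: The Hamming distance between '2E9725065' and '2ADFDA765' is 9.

Differing positions: 2, 3, 4, 5, 6, 7. Hamming distance = 6, so the claim that d_H = 9 is false.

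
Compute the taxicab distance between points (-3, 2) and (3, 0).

Σ|x_i - y_i| = |-3 - 3| + |2 - 0| = 6 + 2 = 8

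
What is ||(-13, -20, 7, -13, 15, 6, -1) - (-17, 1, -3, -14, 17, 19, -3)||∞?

max(|x_i - y_i|) = max(|-13 - (-17)|, |-20 - 1|, |7 - (-3)|, |-13 - (-14)|, |15 - 17|, |6 - 19|, |-1 - (-3)|) = max(4, 21, 10, 1, 2, 13, 2) = 21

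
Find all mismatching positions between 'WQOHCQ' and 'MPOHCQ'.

Differing positions: 1, 2. Hamming distance = 2.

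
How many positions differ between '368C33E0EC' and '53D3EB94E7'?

Differing positions: 1, 2, 3, 4, 5, 6, 7, 8, 10. Hamming distance = 9.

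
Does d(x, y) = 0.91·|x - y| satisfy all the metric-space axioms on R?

Yes. Since |x - y| is a metric on R and 0.91 > 0, the positive scalar multiple 0.91·|x - y| is also a metric: scaling by a positive constant preserves non-negativity, identity (d=0 ⟺ |x-y|=0 ⟺ x=y), symmetry, and the triangle inequality.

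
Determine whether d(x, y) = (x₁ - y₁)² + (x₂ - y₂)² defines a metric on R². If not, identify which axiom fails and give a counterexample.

No. The squared Euclidean distance fails the triangle inequality. Counterexample: x = (0, 0), y = (2, 2), z = (4, 4). d(x,z) = 4² + 4² = 32, but d(x,y) + d(y,z) = (2² + 2²) + (2² + 2²) = 8 + 8 = 16. Since 32 > 16, the triangle inequality is violated. (Note: √d, the ordinary Euclidean distance, IS a metric.)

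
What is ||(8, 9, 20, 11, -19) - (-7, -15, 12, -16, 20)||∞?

max(|x_i - y_i|) = max(|8 - (-7)|, |9 - (-15)|, |20 - 12|, |11 - (-16)|, |-19 - 20|) = max(15, 24, 8, 27, 39) = 39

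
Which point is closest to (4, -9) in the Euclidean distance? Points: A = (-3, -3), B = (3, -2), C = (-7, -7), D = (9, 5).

Distances: d(A) ≈ 9.2195, d(B) ≈ 7.0711, d(C) ≈ 11.1803, d(D) ≈ 14.8661. Nearest: B = (3, -2) with distance 7.0711.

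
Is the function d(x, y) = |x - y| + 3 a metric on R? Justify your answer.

No. d fails identity of indiscernibles (specifically d(x,x) = 0): d(-6, -6) = |-6 - (-6)| + 3 = 0 + 3 = 3 ≠ 0.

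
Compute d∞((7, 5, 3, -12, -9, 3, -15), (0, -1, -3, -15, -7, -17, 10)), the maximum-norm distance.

max(|x_i - y_i|) = max(|7 - 0|, |5 - (-1)|, |3 - (-3)|, |-12 - (-15)|, |-9 - (-7)|, |3 - (-17)|, |-15 - 10|) = max(7, 6, 6, 3, 2, 20, 25) = 25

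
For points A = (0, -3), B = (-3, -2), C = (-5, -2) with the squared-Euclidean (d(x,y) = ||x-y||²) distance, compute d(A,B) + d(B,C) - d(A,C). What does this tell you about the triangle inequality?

d(A,B) = 3² + 1² = 10, d(B,C) = 2² + 0² = 4, d(A,C) = 5² + 1² = 26.
d(A,B) + d(B,C) - d(A,C) = 10 + 4 - 26 = 14 - 26 = -12. This is < 0, so the triangle inequality FAILS for these points (squared-Euclidean is not a metric).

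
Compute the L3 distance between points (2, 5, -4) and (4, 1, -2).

(Σ|x_i - y_i|^3)^(1/3) = (|2 - 4|^3 + |5 - 1|^3 + |-4 - (-2)|^3)^(1/3)
= (2^3 + 4^3 + 2^3)^(1/3) = (8 + 64 + 8)^(1/3) = (80)^(1/3) ≈ 4.3089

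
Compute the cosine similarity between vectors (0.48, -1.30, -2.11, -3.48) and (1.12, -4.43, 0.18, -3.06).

With u = (0.48, -1.30, -2.11, -3.48), v = (1.12, -4.43, 0.18, -3.06):
u·v = 0.48·1.12 + (-1.3)·(-4.43) + (-2.11)·0.18 + (-3.48)·(-3.06) = 0.5376 + 5.759 + (-0.3798) + 10.6488 = 16.5656.
|u| = √(0.48² + (-1.3)² + (-2.11)² + (-3.48)²) = √(0.2304 + 1.69 + 4.4521 + 12.1104) = √18.4829, |v| = √(1.12² + (-4.43)² + 0.18² + (-3.06)²) = √(1.2544 + 19.6249 + 0.0324 + 9.3636) = √30.2753.
cos θ = (u·v)/(|u||v|) = 16.5656/(√18.4829·√30.2753) ≈ 0.7003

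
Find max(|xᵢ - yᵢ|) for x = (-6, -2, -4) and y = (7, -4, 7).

max(|x_i - y_i|) = max(|-6 - 7|, |-2 - (-4)|, |-4 - 7|) = max(13, 2, 11) = 13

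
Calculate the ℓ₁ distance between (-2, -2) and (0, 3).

Σ|x_i - y_i| = |-2 - 0| + |-2 - 3| = 2 + 5 = 7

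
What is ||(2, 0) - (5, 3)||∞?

max(|x_i - y_i|) = max(|2 - 5|, |0 - 3|) = max(3, 3) = 3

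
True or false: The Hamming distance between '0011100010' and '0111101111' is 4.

Differing positions: 2, 7, 8, 10. Hamming distance = 4, so the claim is true.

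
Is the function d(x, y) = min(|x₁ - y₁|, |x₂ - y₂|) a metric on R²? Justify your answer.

No. d fails identity of indiscernibles: take x = (0, 0) and y = (0, 7). Then d(x,y) = min(|0 - 0|, |0 - 7|) = min(0, 7) = 0, yet x ≠ y.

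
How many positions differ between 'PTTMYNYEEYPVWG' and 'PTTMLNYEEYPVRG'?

Differing positions: 5, 13. Hamming distance = 2.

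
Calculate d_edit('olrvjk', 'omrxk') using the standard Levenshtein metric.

Let D[i][j] be the edit distance between the first i characters of 'olrvjk' and the first j characters of 'omrxk', with D[i][0] = i, D[0][j] = j, and D[i][j] = D[i-1][j-1] if the characters match, else 1 + min(D[i-1][j], D[i][j-1], D[i-1][j-1]). Filling the table (rows: prefixes of 'olrvjk', columns: prefixes of 'omrxk'):
     ε  o  m  r  x  k
  ε  0  1  2  3  4  5
  o  1  0  1  2  3  4
  l  2  1  1  2  3  4
  r  3  2  2  1  2  3
  v  4  3  3  2  2  3
  j  5  4  4  3  3  3
  k  6  5  5  4  4  3
The bottom-right entry gives D[6][5] = 3, so no sequence of fewer than 3 edits works. Backtracking through the table gives one optimal edit sequence (3 edits):
  olrvjk → omrvjk (sub l→m @2)
  omrvjk → omrjk (del v @4)
  omrjk → omrxk (sub j→x @4)
Edit distance = 3.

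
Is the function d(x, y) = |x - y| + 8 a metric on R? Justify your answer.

No. d fails identity of indiscernibles (specifically d(x,x) = 0): d(-5, -5) = |-5 - (-5)| + 8 = 0 + 8 = 8 ≠ 0.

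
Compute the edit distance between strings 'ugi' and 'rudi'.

Let D[i][j] be the edit distance between the first i characters of 'ugi' and the first j characters of 'rudi', with D[i][0] = i, D[0][j] = j, and D[i][j] = D[i-1][j-1] if the characters match, else 1 + min(D[i-1][j], D[i][j-1], D[i-1][j-1]). Filling the table (rows: prefixes of 'ugi', columns: prefixes of 'rudi'):
     ε  r  u  d  i
  ε  0  1  2  3  4
  u  1  1  1  2  3
  g  2  2  2  2  3
  i  3  3  3  3  2
The bottom-right entry gives D[3][4] = 2, so no sequence of fewer than 2 edits works. Backtracking through the table gives one optimal edit sequence (2 edits):
  ugi → rugi (ins r @1)
  rugi → rudi (sub g→d @3)
Edit distance = 2.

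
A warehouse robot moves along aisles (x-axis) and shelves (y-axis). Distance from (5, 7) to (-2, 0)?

Σ|x_i - y_i| = |5 - (-2)| + |7 - 0| = 7 + 7 = 14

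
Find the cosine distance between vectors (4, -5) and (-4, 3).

With u = (4, -5), v = (-4, 3):
u·v = 4·(-4) + (-5)·3 = (-16) + (-15) = -31.
|u| = √(4² + (-5)²) = √41, |v| = √((-4)² + 3²) = √25, so |u||v| = √(41·25) = √1025.
cos θ = (u·v)/(|u||v|) = -31/√1025 ≈ -0.9683
Cosine distance = 1 - cos θ ≈ 1 - (-0.9683) = 1.9683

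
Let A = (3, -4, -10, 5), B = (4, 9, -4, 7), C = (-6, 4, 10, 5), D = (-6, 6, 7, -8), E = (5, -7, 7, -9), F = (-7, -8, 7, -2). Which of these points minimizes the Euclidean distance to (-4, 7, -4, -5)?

Distances: d(A) ≈ 17.4929, d(B) ≈ 14.5602, d(C) ≈ 17.5784, d(D) ≈ 11.619, d(E) ≈ 20.347, d(F) ≈ 19.0788. Nearest: D = (-6, 6, 7, -8) with distance 11.619.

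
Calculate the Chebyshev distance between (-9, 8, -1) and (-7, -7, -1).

max(|x_i - y_i|) = max(|-9 - (-7)|, |8 - (-7)|, |-1 - (-1)|) = max(2, 15, 0) = 15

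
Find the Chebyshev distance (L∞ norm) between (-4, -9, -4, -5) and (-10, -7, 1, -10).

max(|x_i - y_i|) = max(|-4 - (-10)|, |-9 - (-7)|, |-4 - 1|, |-5 - (-10)|) = max(6, 2, 5, 5) = 6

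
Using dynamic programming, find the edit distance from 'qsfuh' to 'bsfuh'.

Let D[i][j] be the edit distance between the first i characters of 'qsfuh' and the first j characters of 'bsfuh', with D[i][0] = i, D[0][j] = j, and D[i][j] = D[i-1][j-1] if the characters match, else 1 + min(D[i-1][j], D[i][j-1], D[i-1][j-1]). Filling the table (rows: prefixes of 'qsfuh', columns: prefixes of 'bsfuh'):
     ε  b  s  f  u  h
  ε  0  1  2  3  4  5
  q  1  1  2  3  4  5
  s  2  2  1  2  3  4
  f  3  3  2  1  2  3
  u  4  4  3  2  1  2
  h  5  5  4  3  2  1
The bottom-right entry gives D[5][5] = 1, so no sequence of fewer than 1 edit works. Backtracking through the table gives one optimal edit sequence (1 edit):
  qsfuh → bsfuh (sub q→b @1)
Edit distance = 1.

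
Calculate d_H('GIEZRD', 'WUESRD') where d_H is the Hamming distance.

Differing positions: 1, 2, 4. Hamming distance = 3.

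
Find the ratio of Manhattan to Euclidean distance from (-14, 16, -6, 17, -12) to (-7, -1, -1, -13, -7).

L1 = |-14 - (-7)| + |16 - (-1)| + |-6 - (-1)| + |17 - (-13)| + |-12 - (-7)| = 7 + 17 + 5 + 30 + 5 = 64
L2 = √(7² + 17² + 5² + 30² + 5²) = √1288 ≈ 35.8887
L1 ≥ L2 always (equality iff movement is along one axis); L1 > L2 here.
Ratio L1/L2 = 64/√1288 ≈ 1.7833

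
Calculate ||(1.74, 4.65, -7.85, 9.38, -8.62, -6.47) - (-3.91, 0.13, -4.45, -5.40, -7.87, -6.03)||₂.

√(Σ(x_i - y_i)²) = √((1.74 - (-3.91))² + (4.65 - 0.13)² + (-7.85 - (-4.45))² + (9.38 - (-5.4))² + (-8.62 - (-7.87))² + (-6.47 - (-6.03))²)
= √(5.65² + 4.52² + (-3.4)² + 14.78² + (-0.75)² + (-0.44)²) = √(31.9225 + 20.4304 + 11.56 + 218.4484 + 0.5625 + 0.1936) = √283.1174 ≈ 16.8261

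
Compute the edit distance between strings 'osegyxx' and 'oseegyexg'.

Let D[i][j] be the edit distance between the first i characters of 'osegyxx' and the first j characters of 'oseegyexg', with D[i][0] = i, D[0][j] = j, and D[i][j] = D[i-1][j-1] if the characters match, else 1 + min(D[i-1][j], D[i][j-1], D[i-1][j-1]). Filling the table (rows: prefixes of 'osegyxx', columns: prefixes of 'oseegyexg'):
     ε  o  s  e  e  g  y  e  x  g
  ε  0  1  2  3  4  5  6  7  8  9
  o  1  0  1  2  3  4  5  6  7  8
  s  2  1  0  1  2  3  4  5  6  7
  e  3  2  1  0  1  2  3  4  5  6
  g  4  3  2  1  1  1  2  3  4  5
  y  5  4  3  2  2  2  1  2  3  4
  x  6  5  4  3  3  3  2  2  2  3
  x  7  6  5  4  4  4  3  3  2  3
The bottom-right entry gives D[7][9] = 3, so no sequence of fewer than 3 edits works. Backtracking through the table gives one optimal edit sequence (3 edits):
  osegyxx → oseegyxx (ins e @3)
  oseegyxx → oseegyexx (ins e @7)
  oseegyexx → oseegyexg (sub x→g @9)
Edit distance = 3.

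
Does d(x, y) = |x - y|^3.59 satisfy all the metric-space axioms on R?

No. d(x,y) = |x-y|^3.59 fails the triangle inequality since p = 3.59 > 1. Counterexample: x = -2, y = 5, z = 11. d(x,z) = |-2 - 11|^3.59 = 13^3.59 ≈ 9978.3018, but d(x,y) + d(y,z) = 7^3.59 + 6^3.59 ≈ 1081.1899 + 621.6744 = 1702.8643. Since 9978.3018 > 1702.8643, the triangle inequality is violated.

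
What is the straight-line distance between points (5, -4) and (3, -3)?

√(Σ(x_i - y_i)²) = √((5 - 3)² + (-4 - (-3))²)
= √(2² + (-1)²) = √(4 + 1) = √5 ≈ 2.2361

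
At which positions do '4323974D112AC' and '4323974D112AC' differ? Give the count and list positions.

Differing positions: none. Hamming distance = 0.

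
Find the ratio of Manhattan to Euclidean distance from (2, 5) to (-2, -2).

L1 = |2 - (-2)| + |5 - (-2)| = 4 + 7 = 11
L2 = √(4² + 7²) = √65 ≈ 8.0623
L1 ≥ L2 always (equality iff movement is along one axis); L1 > L2 here.
Ratio L1/L2 = 11/√65 ≈ 1.3644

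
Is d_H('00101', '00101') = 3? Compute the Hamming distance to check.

Differing positions: none. Hamming distance = 0, so the claim that d_H = 3 is false.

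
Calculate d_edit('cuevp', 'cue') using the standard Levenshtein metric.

Let D[i][j] be the edit distance between the first i characters of 'cuevp' and the first j characters of 'cue', with D[i][0] = i, D[0][j] = j, and D[i][j] = D[i-1][j-1] if the characters match, else 1 + min(D[i-1][j], D[i][j-1], D[i-1][j-1]). Filling the table (rows: prefixes of 'cuevp', columns: prefixes of 'cue'):
     ε  c  u  e
  ε  0  1  2  3
  c  1  0  1  2
  u  2  1  0  1
  e  3  2  1  0
  v  4  3  2  1
  p  5  4  3  2
The bottom-right entry gives D[5][3] = 2, so no sequence of fewer than 2 edits works. Backtracking through the table gives one optimal edit sequence (2 edits):
  cuevp → cuep (del v @4)
  cuep → cue (del p @4)
Edit distance = 2.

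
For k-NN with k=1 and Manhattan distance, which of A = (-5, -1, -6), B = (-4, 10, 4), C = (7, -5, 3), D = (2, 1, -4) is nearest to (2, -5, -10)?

Distances: d(A) = 15, d(B) = 35, d(C) = 18, d(D) = 12. Nearest: D = (2, 1, -4) with distance 12.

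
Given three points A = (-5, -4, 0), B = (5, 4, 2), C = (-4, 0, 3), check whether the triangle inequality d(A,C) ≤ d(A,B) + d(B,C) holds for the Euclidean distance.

d(A,B) = √(10² + 8² + 2²) = √168 ≈ 12.9615, d(B,C) = √(9² + 4² + 1²) = √98 ≈ 9.8995, d(A,C) = √(1² + 4² + 3²) = √26 ≈ 5.099.
d(A,C) ≈ 5.099 ≤ 12.9615 + 9.8995 = 22.861. Triangle inequality is satisfied.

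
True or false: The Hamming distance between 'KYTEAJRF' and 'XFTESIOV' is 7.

Differing positions: 1, 2, 5, 6, 7, 8. Hamming distance = 6, so the claim that d_H = 7 is false.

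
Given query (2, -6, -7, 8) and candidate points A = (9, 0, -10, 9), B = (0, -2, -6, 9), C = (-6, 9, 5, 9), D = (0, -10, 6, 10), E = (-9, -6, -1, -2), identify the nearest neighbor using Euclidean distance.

Distances: d(A) ≈ 9.7468, d(B) ≈ 4.6904, d(C) ≈ 20.8327, d(D) ≈ 13.8924, d(E) ≈ 16.0312. Nearest: B = (0, -2, -6, 9) with distance 4.6904.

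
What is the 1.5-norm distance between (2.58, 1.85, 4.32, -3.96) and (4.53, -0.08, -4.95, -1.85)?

(Σ|x_i - y_i|^1.5)^(1/1.5) = (|2.58 - 4.53|^1.5 + |1.85 - (-0.08)|^1.5 + |4.32 - (-4.95)|^1.5 + |-3.96 - (-1.85)|^1.5)^(1/1.5)
= (1.95^1.5 + 1.93^1.5 + 9.27^1.5 + 2.11^1.5)^(1/1.5) ≈ (2.723 + 2.6812 + 28.2241 + 3.065)^(1/1.5) = (36.6933)^(1/1.5) ≈ 11.0423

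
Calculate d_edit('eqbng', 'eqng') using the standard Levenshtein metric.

Let D[i][j] be the edit distance between the first i characters of 'eqbng' and the first j characters of 'eqng', with D[i][0] = i, D[0][j] = j, and D[i][j] = D[i-1][j-1] if the characters match, else 1 + min(D[i-1][j], D[i][j-1], D[i-1][j-1]). Filling the table (rows: prefixes of 'eqbng', columns: prefixes of 'eqng'):
     ε  e  q  n  g
  ε  0  1  2  3  4
  e  1  0  1  2  3
  q  2  1  0  1  2
  b  3  2  1  1  2
  n  4  3  2  1  2
  g  5  4  3  2  1
The bottom-right entry gives D[5][4] = 1, so no sequence of fewer than 1 edit works. Backtracking through the table gives one optimal edit sequence (1 edit):
  eqbng → eqng (del b @3)
Edit distance = 1.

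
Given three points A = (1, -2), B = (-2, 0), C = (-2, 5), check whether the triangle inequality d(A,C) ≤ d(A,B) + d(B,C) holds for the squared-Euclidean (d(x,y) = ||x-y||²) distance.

d(A,B) = 3² + 2² = 13, d(B,C) = 0² + 5² = 25, d(A,C) = 3² + 7² = 58.
d(A,C) = 58 > 13 + 25 = 38. Triangle inequality is VIOLATED. (Squared-Euclidean is not a metric — this is a counterexample.)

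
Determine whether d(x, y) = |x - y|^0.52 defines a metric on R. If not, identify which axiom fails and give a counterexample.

Yes. With 0 < p = 0.52 ≤ 1, d(x,y) = |x-y|^0.52 is a metric on R. Non-negativity and symmetry are immediate; |x-y|^0.52 = 0 ⟺ |x-y| = 0 ⟺ x = y. For the triangle inequality, the function t ↦ t^0.52 is subadditive on [0,∞) when p ≤ 1, so |x-z|^0.52 ≤ (|x-y| + |y-z|)^0.52 ≤ |x-y|^0.52 + |y-z|^0.52.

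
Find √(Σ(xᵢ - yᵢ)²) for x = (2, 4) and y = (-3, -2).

√(Σ(x_i - y_i)²) = √((2 - (-3))² + (4 - (-2))²)
= √(5² + 6²) = √(25 + 36) = √61 ≈ 7.8102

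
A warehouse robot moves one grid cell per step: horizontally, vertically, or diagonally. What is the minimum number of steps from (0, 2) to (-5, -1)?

max(|x_i - y_i|) = max(|0 - (-5)|, |2 - (-1)|) = max(5, 3) = 5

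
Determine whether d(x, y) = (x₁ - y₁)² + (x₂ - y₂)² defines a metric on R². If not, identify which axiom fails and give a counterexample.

No. The squared Euclidean distance fails the triangle inequality. Counterexample: x = (0, 0), y = (5, 5), z = (10, 10). d(x,z) = 10² + 10² = 200, but d(x,y) + d(y,z) = (5² + 5²) + (5² + 5²) = 50 + 50 = 100. Since 200 > 100, the triangle inequality is violated. (Note: √d, the ordinary Euclidean distance, IS a metric.)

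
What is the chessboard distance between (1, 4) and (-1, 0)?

max(|x_i - y_i|) = max(|1 - (-1)|, |4 - 0|) = max(2, 4) = 4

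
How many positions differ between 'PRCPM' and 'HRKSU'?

Differing positions: 1, 3, 4, 5. Hamming distance = 4.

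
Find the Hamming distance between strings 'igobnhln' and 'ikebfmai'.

Differing positions: 2, 3, 5, 6, 7, 8. Hamming distance = 6.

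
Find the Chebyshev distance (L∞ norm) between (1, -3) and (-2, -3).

max(|x_i - y_i|) = max(|1 - (-2)|, |-3 - (-3)|) = max(3, 0) = 3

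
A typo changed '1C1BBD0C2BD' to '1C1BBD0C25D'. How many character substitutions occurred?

Differing positions: 10. Hamming distance = 1.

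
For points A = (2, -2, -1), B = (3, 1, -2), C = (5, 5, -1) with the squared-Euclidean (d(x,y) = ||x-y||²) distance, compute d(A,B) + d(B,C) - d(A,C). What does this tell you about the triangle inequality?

d(A,B) = 1² + 3² + 1² = 11, d(B,C) = 2² + 4² + 1² = 21, d(A,C) = 3² + 7² + 0² = 58.
d(A,B) + d(B,C) - d(A,C) = 11 + 21 - 58 = 32 - 58 = -26. This is < 0, so the triangle inequality FAILS for these points (squared-Euclidean is not a metric).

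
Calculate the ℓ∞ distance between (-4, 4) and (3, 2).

max(|x_i - y_i|) = max(|-4 - 3|, |4 - 2|) = max(7, 2) = 7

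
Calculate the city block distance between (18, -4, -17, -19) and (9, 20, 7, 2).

Σ|x_i - y_i| = |18 - 9| + |-4 - 20| + |-17 - 7| + |-19 - 2| = 9 + 24 + 24 + 21 = 78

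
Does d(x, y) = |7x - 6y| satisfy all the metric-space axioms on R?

No. d fails symmetry: d(7, 5) = |7·7 - 6·5| = |19| = 19, but d(5, 7) = |7·5 - 6·7| = |-7| = 7. Since 19 ≠ 7, d(x,y) ≠ d(y,x) in general.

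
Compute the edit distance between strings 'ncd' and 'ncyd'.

Let D[i][j] be the edit distance between the first i characters of 'ncd' and the first j characters of 'ncyd', with D[i][0] = i, D[0][j] = j, and D[i][j] = D[i-1][j-1] if the characters match, else 1 + min(D[i-1][j], D[i][j-1], D[i-1][j-1]). Filling the table (rows: prefixes of 'ncd', columns: prefixes of 'ncyd'):
     ε  n  c  y  d
  ε  0  1  2  3  4
  n  1  0  1  2  3
  c  2  1  0  1  2
  d  3  2  1  1  1
The bottom-right entry gives D[3][4] = 1, so no sequence of fewer than 1 edit works. Backtracking through the table gives one optimal edit sequence (1 edit):
  ncd → ncyd (ins y @3)
Edit distance = 1.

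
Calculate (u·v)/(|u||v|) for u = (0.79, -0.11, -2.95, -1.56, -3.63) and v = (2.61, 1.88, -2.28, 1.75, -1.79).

With u = (0.79, -0.11, -2.95, -1.56, -3.63), v = (2.61, 1.88, -2.28, 1.75, -1.79):
u·v = 0.79·2.61 + (-0.11)·1.88 + (-2.95)·(-2.28) + (-1.56)·1.75 + (-3.63)·(-1.79) = 2.0619 + (-0.2068) + 6.726 + (-2.73) + 6.4977 = 12.3488.
|u| = √(0.79² + (-0.11)² + (-2.95)² + (-1.56)² + (-3.63)²) = √(0.6241 + 0.0121 + 8.7025 + 2.4336 + 13.1769) = √24.9492, |v| = √(2.61² + 1.88² + (-2.28)² + 1.75² + (-1.79)²) = √(6.8121 + 3.5344 + 5.1984 + 3.0625 + 3.2041) = √21.8115.
cos θ = (u·v)/(|u||v|) = 12.3488/(√24.9492·√21.8115) ≈ 0.5294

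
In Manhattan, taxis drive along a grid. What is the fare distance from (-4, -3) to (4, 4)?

Σ|x_i - y_i| = |-4 - 4| + |-3 - 4| = 8 + 7 = 15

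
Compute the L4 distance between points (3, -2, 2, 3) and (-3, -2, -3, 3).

(Σ|x_i - y_i|^4)^(1/4) = (|3 - (-3)|^4 + |-2 - (-2)|^4 + |2 - (-3)|^4 + |3 - 3|^4)^(1/4)
= (6^4 + 0^4 + 5^4 + 0^4)^(1/4) = (1296 + 0 + 625 + 0)^(1/4) = (1921)^(1/4) ≈ 6.6204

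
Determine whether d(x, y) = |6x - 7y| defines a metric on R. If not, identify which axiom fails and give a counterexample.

No. d fails symmetry: d(2, 4) = |6·2 - 7·4| = |-16| = 16, but d(4, 2) = |6·4 - 7·2| = |10| = 10. Since 16 ≠ 10, d(x,y) ≠ d(y,x) in general.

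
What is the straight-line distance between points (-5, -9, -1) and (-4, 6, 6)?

√(Σ(x_i - y_i)²) = √((-5 - (-4))² + (-9 - 6)² + (-1 - 6)²)
= √((-1)² + (-15)² + (-7)²) = √(1 + 225 + 49) = √275 ≈ 16.5831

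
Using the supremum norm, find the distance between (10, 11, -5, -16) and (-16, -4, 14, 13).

max(|x_i - y_i|) = max(|10 - (-16)|, |11 - (-4)|, |-5 - 14|, |-16 - 13|) = max(26, 15, 19, 29) = 29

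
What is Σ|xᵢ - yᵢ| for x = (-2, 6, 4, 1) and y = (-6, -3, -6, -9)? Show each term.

Σ|x_i - y_i| = |-2 - (-6)| + |6 - (-3)| + |4 - (-6)| + |1 - (-9)| = 4 + 9 + 10 + 10 = 33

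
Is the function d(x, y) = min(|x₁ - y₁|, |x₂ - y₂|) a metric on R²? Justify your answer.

No. d fails identity of indiscernibles: take x = (-2, 0) and y = (-2, 2). Then d(x,y) = min(|-2 - (-2)|, |0 - 2|) = min(0, 2) = 0, yet x ≠ y.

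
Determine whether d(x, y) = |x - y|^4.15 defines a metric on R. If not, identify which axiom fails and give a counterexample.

No. d(x,y) = |x-y|^4.15 fails the triangle inequality since p = 4.15 > 1. Counterexample: x = 0, y = 4, z = 6. d(x,z) = |0 - 6|^4.15 = 6^4.15 ≈ 1695.6167, but d(x,y) + d(y,z) = 4^4.15 + 2^4.15 ≈ 315.173 + 17.7531 = 332.9261. Since 1695.6167 > 332.9261, the triangle inequality is violated.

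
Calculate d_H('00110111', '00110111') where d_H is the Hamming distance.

Differing positions: none. Hamming distance = 0.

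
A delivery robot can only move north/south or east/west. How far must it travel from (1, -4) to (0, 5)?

Σ|x_i - y_i| = |1 - 0| + |-4 - 5| = 1 + 9 = 10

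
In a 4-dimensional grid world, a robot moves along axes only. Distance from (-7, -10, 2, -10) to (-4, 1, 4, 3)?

Σ|x_i - y_i| = |-7 - (-4)| + |-10 - 1| + |2 - 4| + |-10 - 3| = 3 + 11 + 2 + 13 = 29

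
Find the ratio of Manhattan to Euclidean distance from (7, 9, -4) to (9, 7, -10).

L1 = |7 - 9| + |9 - 7| + |-4 - (-10)| = 2 + 2 + 6 = 10
L2 = √(2² + 2² + 6²) = √44 ≈ 6.6332
L1 ≥ L2 always (equality iff movement is along one axis); L1 > L2 here.
Ratio L1/L2 = 10/√44 ≈ 1.5076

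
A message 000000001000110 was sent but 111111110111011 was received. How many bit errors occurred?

Differing positions: 1, 2, 3, 4, 5, 6, 7, 8, 9, 10, 11, 12, 13, 15. Hamming distance = 14.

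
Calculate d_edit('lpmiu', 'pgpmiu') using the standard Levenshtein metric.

Let D[i][j] be the edit distance between the first i characters of 'lpmiu' and the first j characters of 'pgpmiu', with D[i][0] = i, D[0][j] = j, and D[i][j] = D[i-1][j-1] if the characters match, else 1 + min(D[i-1][j], D[i][j-1], D[i-1][j-1]). Filling the table (rows: prefixes of 'lpmiu', columns: prefixes of 'pgpmiu'):
     ε  p  g  p  m  i  u
  ε  0  1  2  3  4  5  6
  l  1  1  2  3  4  5  6
  p  2  1  2  2  3  4  5
  m  3  2  2  3  2  3  4
  i  4  3  3  3  3  2  3
  u  5  4  4  4  4  3  2
The bottom-right entry gives D[5][6] = 2, so no sequence of fewer than 2 edits works. Backtracking through the table gives one optimal edit sequence (2 edits):
  lpmiu → plpmiu (ins p @1)
  plpmiu → pgpmiu (sub l→g @2)
Edit distance = 2.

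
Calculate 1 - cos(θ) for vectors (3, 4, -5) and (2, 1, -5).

With u = (3, 4, -5), v = (2, 1, -5):
u·v = 3·2 + 4·1 + (-5)·(-5) = 6 + 4 + 25 = 35.
|u| = √(3² + 4² + (-5)²) = √50, |v| = √(2² + 1² + (-5)²) = √30, so |u||v| = √(50·30) = √1500.
cos θ = (u·v)/(|u||v|) = 35/√1500 ≈ 0.9037
Cosine distance = 1 - cos θ ≈ 1 - 0.9037 = 0.0963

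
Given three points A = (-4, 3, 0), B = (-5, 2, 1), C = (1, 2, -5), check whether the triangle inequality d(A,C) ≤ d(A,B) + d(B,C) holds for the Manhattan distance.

d(A,B) = 1 + 1 + 1 = 3, d(B,C) = 6 + 0 + 6 = 12, d(A,C) = 5 + 1 + 5 = 11.
d(A,C) = 11 ≤ 3 + 12 = 15. Triangle inequality is satisfied.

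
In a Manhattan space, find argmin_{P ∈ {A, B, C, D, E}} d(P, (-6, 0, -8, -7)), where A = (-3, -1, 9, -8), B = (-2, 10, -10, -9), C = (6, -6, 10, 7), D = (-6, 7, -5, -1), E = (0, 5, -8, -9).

Distances: d(A) = 22, d(B) = 18, d(C) = 50, d(D) = 16, d(E) = 13. Nearest: E = (0, 5, -8, -9) with distance 13.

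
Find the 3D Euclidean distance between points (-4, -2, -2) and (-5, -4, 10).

√(Σ(x_i - y_i)²) = √((-4 - (-5))² + (-2 - (-4))² + (-2 - 10)²)
= √(1² + 2² + (-12)²) = √(1 + 4 + 144) = √149 ≈ 12.2066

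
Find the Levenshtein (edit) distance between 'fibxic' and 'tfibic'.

Let D[i][j] be the edit distance between the first i characters of 'fibxic' and the first j characters of 'tfibic', with D[i][0] = i, D[0][j] = j, and D[i][j] = D[i-1][j-1] if the characters match, else 1 + min(D[i-1][j], D[i][j-1], D[i-1][j-1]). Filling the table (rows: prefixes of 'fibxic', columns: prefixes of 'tfibic'):
     ε  t  f  i  b  i  c
  ε  0  1  2  3  4  5  6
  f  1  1  1  2  3  4  5
  i  2  2  2  1  2  3  4
  b  3  3  3  2  1  2  3
  x  4  4  4  3  2  2  3
  i  5  5  5  4  3  2  3
  c  6  6  6  5  4  3  2
The bottom-right entry gives D[6][6] = 2, so no sequence of fewer than 2 edits works. Backtracking through the table gives one optimal edit sequence (2 edits):
  fibxic → tfibxic (ins t @1)
  tfibxic → tfibic (del x @5)
Edit distance = 2.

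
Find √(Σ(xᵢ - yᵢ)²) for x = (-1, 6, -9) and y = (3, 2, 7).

√(Σ(x_i - y_i)²) = √((-1 - 3)² + (6 - 2)² + (-9 - 7)²)
= √((-4)² + 4² + (-16)²) = √(16 + 16 + 256) = √288 ≈ 16.9706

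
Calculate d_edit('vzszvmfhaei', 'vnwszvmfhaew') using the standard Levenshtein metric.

Let D[i][j] be the edit distance between the first i characters of 'vzszvmfhaei' and the first j characters of 'vnwszvmfhaew', with D[i][0] = i, D[0][j] = j, and D[i][j] = D[i-1][j-1] if the characters match, else 1 + min(D[i-1][j], D[i][j-1], D[i-1][j-1]). Filling the table (rows: prefixes of 'vzszvmfhaei', columns: prefixes of 'vnwszvmfhaew'):
     ε  v  n  w  s  z  v  m  f  h  a  e  w
  ε  0  1  2  3  4  5  6  7  8  9 10 11 12
  v  1  0  1  2  3  4  5  6  7  8  9 10 11
  z  2  1  1  2  3  3  4  5  6  7  8  9 10
  s  3  2  2  2  2  3  4  5  6  7  8  9 10
  z  4  3  3  3  3  2  3  4  5  6  7  8  9
  v  5  4  4  4  4  3  2  3  4  5  6  7  8
  m  6  5  5  5  5  4  3  2  3  4  5  6  7
  f  7  6  6  6  6  5  4  3  2  3  4  5  6
  h  8  7  7  7  7  6  5  4  3  2  3  4  5
  a  9  8  8  8  8  7  6  5  4  3  2  3  4
  e 10  9  9  9  9  8  7  6  5  4  3  2  3
  i 11 10 10 10 10  9  8  7  6  5  4  3  3
The bottom-right entry gives D[11][12] = 3, so no sequence of fewer than 3 edits works. Backtracking through the table gives one optimal edit sequence (3 edits):
  vzszvmfhaei → vnzszvmfhaei (ins n @2)
  vnzszvmfhaei → vnwszvmfhaei (sub z→w @3)
  vnwszvmfhaei → vnwszvmfhaew (sub i→w @12)
Edit distance = 3.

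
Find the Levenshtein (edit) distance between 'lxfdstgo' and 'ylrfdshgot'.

Let D[i][j] be the edit distance between the first i characters of 'lxfdstgo' and the first j characters of 'ylrfdshgot', with D[i][0] = i, D[0][j] = j, and D[i][j] = D[i-1][j-1] if the characters match, else 1 + min(D[i-1][j], D[i][j-1], D[i-1][j-1]). Filling the table (rows: prefixes of 'lxfdstgo', columns: prefixes of 'ylrfdshgot'):
     ε  y  l  r  f  d  s  h  g  o  t
  ε  0  1  2  3  4  5  6  7  8  9 10
  l  1  1  1  2  3  4  5  6  7  8  9
  x  2  2  2  2  3  4  5  6  7  8  9
  f  3  3  3  3  2  3  4  5  6  7  8
  d  4  4  4  4  3  2  3  4  5  6  7
  s  5  5  5  5  4  3  2  3  4  5  6
  t  6  6  6  6  5  4  3  3  4  5  5
  g  7  7  7  7  6  5  4  4  3  4  5
  o  8  8  8  8  7  6  5  5  4  3  4
The bottom-right entry gives D[8][10] = 4, so no sequence of fewer than 4 edits works. Backtracking through the table gives one optimal edit sequence (4 edits):
  lxfdstgo → ylxfdstgo (ins y @1)
  ylxfdstgo → ylrfdstgo (sub x→r @3)
  ylrfdstgo → ylrfdshgo (sub t→h @7)
  ylrfdshgo → ylrfdshgot (ins t @10)
Edit distance = 4.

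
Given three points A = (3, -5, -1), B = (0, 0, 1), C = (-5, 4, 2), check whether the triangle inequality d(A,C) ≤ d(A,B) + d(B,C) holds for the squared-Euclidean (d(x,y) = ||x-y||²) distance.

d(A,B) = 3² + 5² + 2² = 38, d(B,C) = 5² + 4² + 1² = 42, d(A,C) = 8² + 9² + 3² = 154.
d(A,C) = 154 > 38 + 42 = 80. Triangle inequality is VIOLATED. (Squared-Euclidean is not a metric — this is a counterexample.)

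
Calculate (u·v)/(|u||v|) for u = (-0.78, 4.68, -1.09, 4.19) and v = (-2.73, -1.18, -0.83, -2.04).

With u = (-0.78, 4.68, -1.09, 4.19), v = (-2.73, -1.18, -0.83, -2.04):
u·v = (-0.78)·(-2.73) + 4.68·(-1.18) + (-1.09)·(-0.83) + 4.19·(-2.04) = 2.1294 + (-5.5224) + 0.9047 + (-8.5476) = -11.0359.
|u| = √((-0.78)² + 4.68² + (-1.09)² + 4.19²) = √(0.6084 + 21.9024 + 1.1881 + 17.5561) = √41.255, |v| = √((-2.73)² + (-1.18)² + (-0.83)² + (-2.04)²) = √(7.4529 + 1.3924 + 0.6889 + 4.1616) = √13.6958.
cos θ = (u·v)/(|u||v|) = -11.0359/(√41.255·√13.6958) ≈ -0.4643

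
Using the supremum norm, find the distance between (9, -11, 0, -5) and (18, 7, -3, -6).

max(|x_i - y_i|) = max(|9 - 18|, |-11 - 7|, |0 - (-3)|, |-5 - (-6)|) = max(9, 18, 3, 1) = 18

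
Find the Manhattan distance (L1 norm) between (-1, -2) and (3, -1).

Σ|x_i - y_i| = |-1 - 3| + |-2 - (-1)| = 4 + 1 = 5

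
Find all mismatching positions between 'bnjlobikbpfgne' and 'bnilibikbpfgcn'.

Differing positions: 3, 5, 13, 14. Hamming distance = 4.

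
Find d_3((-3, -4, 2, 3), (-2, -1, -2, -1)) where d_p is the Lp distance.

(Σ|x_i - y_i|^3)^(1/3) = (|-3 - (-2)|^3 + |-4 - (-1)|^3 + |2 - (-2)|^3 + |3 - (-1)|^3)^(1/3)
= (1^3 + 3^3 + 4^3 + 4^3)^(1/3) = (1 + 27 + 64 + 64)^(1/3) = (156)^(1/3) ≈ 5.3832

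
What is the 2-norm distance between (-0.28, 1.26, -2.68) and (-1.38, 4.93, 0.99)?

(Σ|x_i - y_i|^2)^(1/2) = (|-0.28 - (-1.38)|^2 + |1.26 - 4.93|^2 + |-2.68 - 0.99|^2)^(1/2)
= (1.1^2 + 3.67^2 + 3.67^2)^(1/2) = (1.21 + 13.4689 + 13.4689)^(1/2) = (28.1478)^(1/2) ≈ 5.3055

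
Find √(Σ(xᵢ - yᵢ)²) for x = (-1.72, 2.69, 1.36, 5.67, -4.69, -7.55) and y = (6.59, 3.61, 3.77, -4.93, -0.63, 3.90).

√(Σ(x_i - y_i)²) = √((-1.72 - 6.59)² + (2.69 - 3.61)² + (1.36 - 3.77)² + (5.67 - (-4.93))² + (-4.69 - (-0.63))² + (-7.55 - 3.9)²)
= √((-8.31)² + (-0.92)² + (-2.41)² + 10.6² + (-4.06)² + (-11.45)²) = √(69.0561 + 0.8464 + 5.8081 + 112.36 + 16.4836 + 131.1025) = √335.6567 ≈ 18.3209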